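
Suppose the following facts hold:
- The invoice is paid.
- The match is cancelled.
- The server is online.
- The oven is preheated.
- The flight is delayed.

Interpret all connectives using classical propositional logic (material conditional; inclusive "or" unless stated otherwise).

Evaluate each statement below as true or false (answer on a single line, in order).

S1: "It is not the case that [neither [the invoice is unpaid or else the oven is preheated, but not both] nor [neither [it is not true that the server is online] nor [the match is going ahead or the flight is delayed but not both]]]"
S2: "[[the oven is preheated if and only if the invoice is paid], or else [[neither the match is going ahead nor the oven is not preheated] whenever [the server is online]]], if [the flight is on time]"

S1 true / S2 true

Let P = "the invoice is paid" (T), S = "the oven is preheated" (T), R = "the server is online" (T), Q = "the match is cancelled" (T), U = "the flight is delayed" (T).

S1: Formalization: ~((~P xor S) nor (~R nor (~Q xor U)))

~P = ~T = F
~P xor S = F xor T = T
~R = ~T = F
~Q = ~T = F
~Q xor U = F xor T = T
~R nor (~Q xor U) = F nor T = F
(~P xor S) nor (~R nor (~Q xor U)) = T nor F = F
~((~P xor S) nor (~R nor (~Q xor U))) = ~F = T
Thus S1 is true.

S2: This is ~U -> ((S <-> P) | (R -> (~Q nor ~S))).

~U = ~T = F
S <-> P = T <-> T = T
~Q = ~T = F
~S = ~T = F
~Q nor ~S = F nor F = T
R -> (~Q nor ~S) = T -> T = T
(S <-> P) | (R -> (~Q nor ~S)) = T | T = T
~U -> ((S <-> P) | (R -> (~Q nor ~S))) = F -> T = T
Hence S2 is true.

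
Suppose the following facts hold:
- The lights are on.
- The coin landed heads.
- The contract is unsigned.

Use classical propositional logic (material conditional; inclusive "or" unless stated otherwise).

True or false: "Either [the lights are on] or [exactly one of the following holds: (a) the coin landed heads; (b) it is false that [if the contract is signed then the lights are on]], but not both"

Let V = "the lights are on" (True), D = "the coin landed heads" (True), U = "the contract is signed" (False).
This is V xor (D xor not (U -> V)).

U -> V = False -> True = True
not (U -> V) = not True = False
D xor not (U -> V) = True xor False = True
V xor (D xor not (U -> V)) = True xor True = False

The statement is false.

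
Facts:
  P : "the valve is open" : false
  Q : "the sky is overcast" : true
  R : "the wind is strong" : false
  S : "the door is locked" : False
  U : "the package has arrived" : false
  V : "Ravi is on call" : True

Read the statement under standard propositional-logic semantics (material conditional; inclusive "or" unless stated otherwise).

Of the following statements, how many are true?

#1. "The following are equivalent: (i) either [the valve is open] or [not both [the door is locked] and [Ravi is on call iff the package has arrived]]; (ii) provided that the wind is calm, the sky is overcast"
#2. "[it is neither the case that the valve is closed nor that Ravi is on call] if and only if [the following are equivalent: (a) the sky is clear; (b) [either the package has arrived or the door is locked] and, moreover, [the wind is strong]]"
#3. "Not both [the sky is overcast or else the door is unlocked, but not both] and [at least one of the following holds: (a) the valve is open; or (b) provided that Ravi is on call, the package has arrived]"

#1: Formalization: (P ∨ (S ↑ (V ↔ U))) ↔ (¬R → Q)

V ↔ U = T ↔ F = F
S ↑ (V ↔ U) = F ↑ F = T
P ∨ (S ↑ (V ↔ U)) = F ∨ T = T
¬R = ¬F = T
¬R → Q = T → T = T
(P ∨ (S ↑ (V ↔ U))) ↔ (¬R → Q) = T ↔ T = T
So #1 is true.

#2: Parsed as (¬P ↓ V) ↔ (¬Q ↔ ((U ∨ S) ∧ R))

¬P = ¬F = T
¬P ↓ V = T ↓ T = F
¬Q = ¬T = F
U ∨ S = F ∨ F = F
(U ∨ S) ∧ R = F ∧ F = F
¬Q ↔ ((U ∨ S) ∧ R) = F ↔ F = T
(¬P ↓ V) ↔ (¬Q ↔ ((U ∨ S) ∧ R)) = F ↔ T = F
Hence #2 is false.

#3: This is (Q ⊕ ¬S) ↑ (P ∨ (V → U)).

¬S = ¬F = T
Q ⊕ ¬S = T ⊕ T = F
V → U = T → F = F
P ∨ (V → U) = F ∨ F = F
(Q ⊕ ¬S) ↑ (P ∨ (V → U)) = F ↑ F = T
So #3 is true.

Count: 2.

2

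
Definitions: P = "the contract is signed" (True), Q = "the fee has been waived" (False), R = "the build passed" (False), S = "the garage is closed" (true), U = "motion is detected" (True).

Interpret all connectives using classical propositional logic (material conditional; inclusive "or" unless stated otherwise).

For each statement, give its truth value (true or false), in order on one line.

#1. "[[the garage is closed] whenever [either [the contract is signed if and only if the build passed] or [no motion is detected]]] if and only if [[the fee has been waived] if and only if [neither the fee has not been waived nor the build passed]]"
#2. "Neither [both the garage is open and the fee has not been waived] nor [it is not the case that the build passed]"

#1: This is (((P ↔ R) ∨ ¬U) → S) ↔ (Q ↔ (¬Q ↓ R)).

P ↔ R = T ↔ F = F
¬U = ¬T = F
(P ↔ R) ∨ ¬U = F ∨ F = F
((P ↔ R) ∨ ¬U) → S = F → T = T
¬Q = ¬F = T
¬Q ↓ R = T ↓ F = F
Q ↔ (¬Q ↓ R) = F ↔ F = T
(((P ↔ R) ∨ ¬U) → S) ↔ (Q ↔ (¬Q ↓ R)) = T ↔ T = T
Hence #1 is true.

#2: Parsed as (¬S ∧ ¬Q) ↓ ¬R

¬S = ¬T = F
¬Q = ¬F = T
¬S ∧ ¬Q = F ∧ T = F
¬R = ¬F = T
(¬S ∧ ¬Q) ↓ ¬R = F ↓ T = F
So #2 is false.

#1 true; #2 false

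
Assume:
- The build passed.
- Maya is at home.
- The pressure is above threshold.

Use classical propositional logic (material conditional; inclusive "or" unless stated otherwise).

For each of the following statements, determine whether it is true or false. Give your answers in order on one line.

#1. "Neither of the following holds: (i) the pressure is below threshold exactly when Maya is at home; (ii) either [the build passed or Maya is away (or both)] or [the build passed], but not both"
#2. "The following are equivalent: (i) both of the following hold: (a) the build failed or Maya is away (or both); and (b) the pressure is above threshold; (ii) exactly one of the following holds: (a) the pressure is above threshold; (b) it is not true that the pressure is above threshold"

Let R = "the pressure is above threshold" (T), Q = "Maya is at home" (T), P = "the build passed" (T).

#1: This is (~R <-> Q) nor ((P | ~Q) xor P).

~R = ~T = F
~R <-> Q = F <-> T = F
~Q = ~T = F
P | ~Q = T | F = T
(P | ~Q) xor P = T xor T = F
(~R <-> Q) nor ((P | ~Q) xor P) = F nor F = T
So #1 is true.

#2: This is ((~P | ~Q) & R) <-> (R xor ~R).

~P = ~T = F
~Q = ~T = F
~P | ~Q = F | F = F
(~P | ~Q) & R = F & T = F
~R = ~T = F
R xor ~R = T xor F = T
((~P | ~Q) & R) <-> (R xor ~R) = F <-> T = F
Hence #2 is false.

#1 true, #2 false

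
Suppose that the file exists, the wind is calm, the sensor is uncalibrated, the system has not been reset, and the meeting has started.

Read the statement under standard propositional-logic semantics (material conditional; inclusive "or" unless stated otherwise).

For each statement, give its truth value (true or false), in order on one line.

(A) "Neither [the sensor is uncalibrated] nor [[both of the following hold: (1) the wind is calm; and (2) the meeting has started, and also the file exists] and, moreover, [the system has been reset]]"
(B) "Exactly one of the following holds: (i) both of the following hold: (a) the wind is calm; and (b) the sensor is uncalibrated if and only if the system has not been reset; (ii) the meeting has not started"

(A) False, (B) True

Let W = "the sensor is calibrated" (F), G = "the wind is strong" (F), M = "the meeting has started" (T), P = "the file exists" (T), S = "the system has been reset" (F).

(A): This is ¬W ↓ ((¬G ∧ (M ∧ P)) ∧ S).

¬W = ¬F = T
¬G = ¬F = T
M ∧ P = T ∧ T = T
¬G ∧ (M ∧ P) = T ∧ T = T
(¬G ∧ (M ∧ P)) ∧ S = T ∧ F = F
¬W ↓ ((¬G ∧ (M ∧ P)) ∧ S) = T ↓ F = F
So (A) is false.

(B): Formalization: (¬G ∧ (¬W ↔ ¬S)) ⊕ ¬M

¬G = ¬F = T
¬W = ¬F = T
¬S = ¬F = T
¬W ↔ ¬S = T ↔ T = T
¬G ∧ (¬W ↔ ¬S) = T ∧ T = T
¬M = ¬T = F
(¬G ∧ (¬W ↔ ¬S)) ⊕ ¬M = T ⊕ F = T
So (B) is true.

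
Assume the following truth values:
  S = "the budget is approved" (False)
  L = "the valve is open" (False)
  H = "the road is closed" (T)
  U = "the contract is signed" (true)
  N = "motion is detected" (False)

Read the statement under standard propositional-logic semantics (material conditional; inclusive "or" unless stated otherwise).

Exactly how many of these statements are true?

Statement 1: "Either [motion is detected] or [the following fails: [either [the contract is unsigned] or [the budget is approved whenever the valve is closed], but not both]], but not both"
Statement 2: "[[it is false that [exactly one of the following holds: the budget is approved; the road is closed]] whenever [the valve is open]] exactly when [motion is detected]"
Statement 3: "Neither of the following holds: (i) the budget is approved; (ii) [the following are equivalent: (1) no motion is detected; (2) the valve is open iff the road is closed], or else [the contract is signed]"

1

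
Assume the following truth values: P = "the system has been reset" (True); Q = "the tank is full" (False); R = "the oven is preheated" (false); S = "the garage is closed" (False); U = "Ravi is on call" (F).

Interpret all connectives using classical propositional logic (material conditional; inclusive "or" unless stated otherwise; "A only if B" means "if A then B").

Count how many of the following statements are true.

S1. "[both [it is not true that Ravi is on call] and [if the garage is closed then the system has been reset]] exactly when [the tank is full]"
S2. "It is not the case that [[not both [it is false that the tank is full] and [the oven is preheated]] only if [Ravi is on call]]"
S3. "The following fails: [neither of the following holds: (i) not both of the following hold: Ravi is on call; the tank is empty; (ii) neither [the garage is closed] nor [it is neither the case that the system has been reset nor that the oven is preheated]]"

2

S1: Formalization: (¬U ∧ (S → P)) ↔ Q

¬U = ¬F = T
S → P = F → T = T
¬U ∧ (S → P) = T ∧ T = T
(¬U ∧ (S → P)) ↔ Q = T ↔ F = F
Thus S1 is false.

S2: Parsed as ¬((¬Q ↑ R) → U)

¬Q = ¬F = T
¬Q ↑ R = T ↑ F = T
(¬Q ↑ R) → U = T → F = F
¬((¬Q ↑ R) → U) = ¬F = T
Hence S2 is true.

S3: Parsed as ¬((U ↑ ¬Q) ↓ (S ↓ (P ↓ R)))

¬Q = ¬F = T
U ↑ ¬Q = F ↑ T = T
P ↓ R = T ↓ F = F
S ↓ (P ↓ R) = F ↓ F = T
(U ↑ ¬Q) ↓ (S ↓ (P ↓ R)) = T ↓ T = F
¬((U ↑ ¬Q) ↓ (S ↓ (P ↓ R))) = ¬F = T
So S3 is true.

Count: 2.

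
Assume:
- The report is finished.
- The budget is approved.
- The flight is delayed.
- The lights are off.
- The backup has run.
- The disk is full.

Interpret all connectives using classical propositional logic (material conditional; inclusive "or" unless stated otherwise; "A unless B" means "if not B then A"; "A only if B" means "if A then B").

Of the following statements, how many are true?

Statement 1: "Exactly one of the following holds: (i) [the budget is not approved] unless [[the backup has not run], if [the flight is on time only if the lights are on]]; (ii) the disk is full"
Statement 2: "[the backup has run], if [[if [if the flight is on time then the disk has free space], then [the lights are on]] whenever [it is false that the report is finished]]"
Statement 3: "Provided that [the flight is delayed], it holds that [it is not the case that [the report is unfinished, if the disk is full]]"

3

Let Q = "the budget is approved" (T), R = "the flight is delayed" (T), S = "the lights are on" (F), U = "the backup has run" (T), V = "the disk is full" (T), P = "the report is finished" (T).

Statement 1: In symbols: (~Q | ((~R -> S) -> ~U)) xor V

~Q = ~T = F
~R = ~T = F
~R -> S = F -> F = T
~U = ~T = F
(~R -> S) -> ~U = T -> F = F
~Q | ((~R -> S) -> ~U) = F | F = F
(~Q | ((~R -> S) -> ~U)) xor V = F xor T = T
Thus Statement 1 is true.

Statement 2: Formalization: (~P -> ((~R -> ~V) -> S)) -> U

~P = ~T = F
~R = ~T = F
~V = ~T = F
~R -> ~V = F -> F = T
(~R -> ~V) -> S = T -> F = F
~P -> ((~R -> ~V) -> S) = F -> F = T
(~P -> ((~R -> ~V) -> S)) -> U = T -> T = T
Thus Statement 2 is true.

Statement 3: Formalization: R -> ~(V -> ~P)

~P = ~T = F
V -> ~P = T -> F = F
~(V -> ~P) = ~F = T
R -> ~(V -> ~P) = T -> T = T
So Statement 3 is true.

3 of the 3 statements are true.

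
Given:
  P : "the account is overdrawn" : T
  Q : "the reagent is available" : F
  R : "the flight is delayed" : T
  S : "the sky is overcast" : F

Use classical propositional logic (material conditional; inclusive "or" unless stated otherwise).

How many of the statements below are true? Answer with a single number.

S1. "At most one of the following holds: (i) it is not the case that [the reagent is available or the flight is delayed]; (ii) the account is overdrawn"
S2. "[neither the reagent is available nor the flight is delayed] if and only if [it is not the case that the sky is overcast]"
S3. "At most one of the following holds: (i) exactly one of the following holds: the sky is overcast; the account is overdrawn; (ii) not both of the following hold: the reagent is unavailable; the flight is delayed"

S1: In symbols: not (Q or R) nand P

Q or R = False or True = True
not (Q or R) = not True = False
not (Q or R) nand P = False nand True = True
Thus S1 is true.

S2: In symbols: (Q nor R) iff not S

Q nor R = False nor True = False
not S = not False = True
(Q nor R) iff not S = False iff True = False
Thus S2 is false.

S3: Parsed as (S xor P) nand (not Q nand R)

S xor P = False xor True = True
not Q = not False = True
not Q nand R = True nand True = False
(S xor P) nand (not Q nand R) = True nand False = True
Hence S3 is true.

2 of the 3 statements are true (S1, S3).

2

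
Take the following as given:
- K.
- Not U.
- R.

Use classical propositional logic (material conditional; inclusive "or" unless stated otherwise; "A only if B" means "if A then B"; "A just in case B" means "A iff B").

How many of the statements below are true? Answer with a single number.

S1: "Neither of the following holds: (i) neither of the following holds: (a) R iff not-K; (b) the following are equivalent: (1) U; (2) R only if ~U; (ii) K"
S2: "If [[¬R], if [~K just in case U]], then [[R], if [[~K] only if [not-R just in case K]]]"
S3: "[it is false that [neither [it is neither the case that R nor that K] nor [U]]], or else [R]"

2

S1: This is ((R ↔ ¬K) ↓ (U ↔ (R → ¬U))) ↓ K.

¬K = ¬T = F
R ↔ ¬K = T ↔ F = F
¬U = ¬F = T
R → ¬U = T → T = T
U ↔ (R → ¬U) = F ↔ T = F
(R ↔ ¬K) ↓ (U ↔ (R → ¬U)) = F ↓ F = T
((R ↔ ¬K) ↓ (U ↔ (R → ¬U))) ↓ K = T ↓ T = F
Hence S1 is false.

S2: Parsed as ((¬K ↔ U) → ¬R) → ((¬K → (¬R ↔ K)) → R)

¬K = ¬T = F
¬K ↔ U = F ↔ F = T
¬R = ¬T = F
(¬K ↔ U) → ¬R = T → F = F
¬K = ¬T = F
¬R = ¬T = F
¬R ↔ K = F ↔ T = F
¬K → (¬R ↔ K) = F → F = T
(¬K → (¬R ↔ K)) → R = T → T = T
((¬K ↔ U) → ¬R) → ((¬K → (¬R ↔ K)) → R) = F → T = T
Thus S2 is true.

S3: In symbols: ¬((R ↓ K) ↓ U) ∨ R

R ↓ K = T ↓ T = F
(R ↓ K) ↓ U = F ↓ F = T
¬((R ↓ K) ↓ U) = ¬T = F
¬((R ↓ K) ↓ U) ∨ R = F ∨ T = T
Thus S3 is true.

True statements: 2 (S2, S3).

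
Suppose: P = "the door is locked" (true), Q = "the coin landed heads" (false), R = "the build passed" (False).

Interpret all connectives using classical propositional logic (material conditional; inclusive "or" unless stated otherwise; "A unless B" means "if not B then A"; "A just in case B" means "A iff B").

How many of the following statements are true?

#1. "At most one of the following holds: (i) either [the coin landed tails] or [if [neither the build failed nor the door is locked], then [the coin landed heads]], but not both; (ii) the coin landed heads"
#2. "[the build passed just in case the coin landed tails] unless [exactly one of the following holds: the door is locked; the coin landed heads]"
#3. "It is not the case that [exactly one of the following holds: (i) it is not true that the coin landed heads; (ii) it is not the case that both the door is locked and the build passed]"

3

#1: This is (~Q xor ((~R nor P) -> Q)) nand Q.

~Q = ~F = T
~R = ~F = T
~R nor P = T nor T = F
(~R nor P) -> Q = F -> F = T
~Q xor ((~R nor P) -> Q) = T xor T = F
(~Q xor ((~R nor P) -> Q)) nand Q = F nand F = T
So #1 is true.

#2: In symbols: (R <-> ~Q) | (P xor Q)

~Q = ~F = T
R <-> ~Q = F <-> T = F
P xor Q = T xor F = T
(R <-> ~Q) | (P xor Q) = F | T = T
So #2 is true.

#3: This is ~(~Q xor (P nand R)).

~Q = ~F = T
P nand R = T nand F = T
~Q xor (P nand R) = T xor T = F
~(~Q xor (P nand R)) = ~F = T
So #3 is true.

3 of the 3 statements are true.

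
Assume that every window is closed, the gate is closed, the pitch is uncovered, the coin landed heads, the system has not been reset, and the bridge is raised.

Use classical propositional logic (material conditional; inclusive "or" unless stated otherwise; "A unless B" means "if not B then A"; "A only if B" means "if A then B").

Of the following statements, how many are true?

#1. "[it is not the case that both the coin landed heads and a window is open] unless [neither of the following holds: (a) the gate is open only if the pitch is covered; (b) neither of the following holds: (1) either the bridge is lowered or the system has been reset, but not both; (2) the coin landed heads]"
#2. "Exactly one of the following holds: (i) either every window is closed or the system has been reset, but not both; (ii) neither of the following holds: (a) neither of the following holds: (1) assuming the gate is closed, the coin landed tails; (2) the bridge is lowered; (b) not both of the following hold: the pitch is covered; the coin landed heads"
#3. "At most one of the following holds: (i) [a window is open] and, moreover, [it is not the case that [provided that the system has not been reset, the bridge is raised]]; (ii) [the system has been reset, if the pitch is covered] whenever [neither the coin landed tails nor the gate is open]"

Let P = "the coin landed heads" (T), D = "a window is open" (F), H = "the gate is open" (F), Q = "the pitch is covered" (F), N = "the bridge is raised" (T), L = "the system has been reset" (F).

#1: In symbols: (P ↑ D) ∨ ((H → Q) ↓ ((¬N ⊕ L) ↓ P))

P ↑ D = T ↑ F = T
H → Q = F → F = T
¬N = ¬T = F
¬N ⊕ L = F ⊕ F = F
(¬N ⊕ L) ↓ P = F ↓ T = F
(H → Q) ↓ ((¬N ⊕ L) ↓ P) = T ↓ F = F
(P ↑ D) ∨ ((H → Q) ↓ ((¬N ⊕ L) ↓ P)) = T ∨ F = T
Thus #1 is true.

#2: Formalization: (¬D ⊕ L) ⊕ (((¬H → ¬P) ↓ ¬N) ↓ (Q ↑ P))

¬D = ¬F = T
¬D ⊕ L = T ⊕ F = T
¬H = ¬F = T
¬P = ¬T = F
¬H → ¬P = T → F = F
¬N = ¬T = F
(¬H → ¬P) ↓ ¬N = F ↓ F = T
Q ↑ P = F ↑ T = T
((¬H → ¬P) ↓ ¬N) ↓ (Q ↑ P) = T ↓ T = F
(¬D ⊕ L) ⊕ (((¬H → ¬P) ↓ ¬N) ↓ (Q ↑ P)) = T ⊕ F = T
So #2 is true.

#3: Parsed as (D ∧ ¬(¬L → N)) ↑ ((¬P ↓ H) → (Q → L))

¬L = ¬F = T
¬L → N = T → T = T
¬(¬L → N) = ¬T = F
D ∧ ¬(¬L → N) = F ∧ F = F
¬P = ¬T = F
¬P ↓ H = F ↓ F = T
Q → L = F → F = T
(¬P ↓ H) → (Q → L) = T → T = T
(D ∧ ¬(¬L → N)) ↑ ((¬P ↓ H) → (Q → L)) = F ↑ T = T
Thus #3 is true.

Count: 3.

3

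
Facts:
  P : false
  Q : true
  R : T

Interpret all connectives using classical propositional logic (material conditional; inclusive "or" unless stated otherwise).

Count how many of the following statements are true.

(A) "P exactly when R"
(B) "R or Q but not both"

0

(A): Parsed as P ↔ R

P ↔ R = F ↔ T = F
Thus (A) is false.

(B): Formalization: R ⊕ Q

R ⊕ Q = T ⊕ T = F
Hence (B) is false.

Count: 0.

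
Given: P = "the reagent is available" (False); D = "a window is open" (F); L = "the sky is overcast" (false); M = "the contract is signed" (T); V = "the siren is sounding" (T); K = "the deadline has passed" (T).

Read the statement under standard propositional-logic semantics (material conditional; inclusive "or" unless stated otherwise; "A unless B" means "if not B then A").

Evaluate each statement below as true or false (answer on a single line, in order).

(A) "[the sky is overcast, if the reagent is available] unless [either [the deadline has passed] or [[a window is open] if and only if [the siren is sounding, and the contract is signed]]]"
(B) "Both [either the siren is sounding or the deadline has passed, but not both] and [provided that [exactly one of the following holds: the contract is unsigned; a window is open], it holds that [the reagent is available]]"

(A): Parsed as (P -> L) | (K | (D <-> (V & M)))

P -> L = F -> F = T
V & M = T & T = T
D <-> (V & M) = F <-> T = F
K | (D <-> (V & M)) = T | F = T
(P -> L) | (K | (D <-> (V & M))) = T | T = T
Hence (A) is true.

(B): Formalization: (V xor K) & ((~M xor D) -> P)

V xor K = T xor T = F
~M = ~T = F
~M xor D = F xor F = F
(~M xor D) -> P = F -> F = T
(V xor K) & ((~M xor D) -> P) = F & T = F
Hence (B) is false.

(A) T / (B) F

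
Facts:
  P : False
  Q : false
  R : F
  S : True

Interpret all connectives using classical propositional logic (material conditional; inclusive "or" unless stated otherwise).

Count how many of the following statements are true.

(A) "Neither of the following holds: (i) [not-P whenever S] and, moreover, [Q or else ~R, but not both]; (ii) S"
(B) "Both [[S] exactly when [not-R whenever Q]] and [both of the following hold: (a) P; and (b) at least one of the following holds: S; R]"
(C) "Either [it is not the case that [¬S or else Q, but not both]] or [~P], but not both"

0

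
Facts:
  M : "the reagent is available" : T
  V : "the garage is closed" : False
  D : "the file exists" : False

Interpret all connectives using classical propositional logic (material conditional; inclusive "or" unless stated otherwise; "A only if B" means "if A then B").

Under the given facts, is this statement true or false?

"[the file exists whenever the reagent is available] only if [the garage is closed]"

True.

Values: M=T, D=F, V=F.
Formalization: (M → D) → V

M → D = T → F = F
(M → D) → V = F → F = T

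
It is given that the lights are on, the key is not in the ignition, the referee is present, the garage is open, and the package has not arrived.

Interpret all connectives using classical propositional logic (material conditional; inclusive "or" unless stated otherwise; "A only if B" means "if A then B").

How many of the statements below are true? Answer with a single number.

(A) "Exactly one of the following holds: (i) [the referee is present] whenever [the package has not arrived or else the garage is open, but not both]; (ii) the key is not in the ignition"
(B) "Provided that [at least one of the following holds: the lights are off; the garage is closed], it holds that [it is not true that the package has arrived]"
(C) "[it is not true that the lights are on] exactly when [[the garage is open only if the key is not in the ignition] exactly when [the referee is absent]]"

Let U = "the package has arrived" (F), S = "the garage is closed" (F), R = "the referee is present" (T), Q = "the key is in the ignition" (F), P = "the lights are on" (T).

(A): In symbols: ((~U xor ~S) -> R) xor ~Q

~U = ~F = T
~S = ~F = T
~U xor ~S = T xor T = F
(~U xor ~S) -> R = F -> T = T
~Q = ~F = T
((~U xor ~S) -> R) xor ~Q = T xor T = F
Hence (A) is false.

(B): In symbols: (~P | S) -> ~U

~P = ~T = F
~P | S = F | F = F
~U = ~F = T
(~P | S) -> ~U = F -> T = T
So (B) is true.

(C): In symbols: ~P <-> ((~S -> ~Q) <-> ~R)

~P = ~T = F
~S = ~F = T
~Q = ~F = T
~S -> ~Q = T -> T = T
~R = ~T = F
(~S -> ~Q) <-> ~R = T <-> F = F
~P <-> ((~S -> ~Q) <-> ~R) = F <-> F = T
Hence (C) is true.

True statements: 2 ((B), (C)).

2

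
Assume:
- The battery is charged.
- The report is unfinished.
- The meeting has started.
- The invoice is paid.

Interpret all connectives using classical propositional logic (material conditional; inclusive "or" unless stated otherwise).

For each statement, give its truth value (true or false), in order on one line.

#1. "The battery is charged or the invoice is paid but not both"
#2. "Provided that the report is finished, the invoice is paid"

Let W = "the battery is charged" (True), M = "the invoice is paid" (True), P = "the report is finished" (False).

#1: Formalization: W xor M

W xor M = True xor True = False
So #1 is false.

#2: Parsed as P -> M

P -> M = False -> True = True
So #2 is true.

#1 F, #2 T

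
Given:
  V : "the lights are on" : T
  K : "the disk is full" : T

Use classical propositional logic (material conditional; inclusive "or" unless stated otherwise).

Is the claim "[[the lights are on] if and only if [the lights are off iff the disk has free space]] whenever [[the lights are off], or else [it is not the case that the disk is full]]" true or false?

Formalization: (~V | ~K) -> (V <-> (~V <-> ~K))

~V = ~T = F
~K = ~T = F
~V | ~K = F | F = F
~V = ~T = F
~K = ~T = F
~V <-> ~K = F <-> F = T
V <-> (~V <-> ~K) = T <-> T = T
(~V | ~K) -> (V <-> (~V <-> ~K)) = F -> T = T

The statement is true.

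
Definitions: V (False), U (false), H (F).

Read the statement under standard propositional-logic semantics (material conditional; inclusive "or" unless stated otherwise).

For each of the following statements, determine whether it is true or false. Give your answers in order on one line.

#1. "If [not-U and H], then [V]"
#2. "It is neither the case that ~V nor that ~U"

#1 true / #2 false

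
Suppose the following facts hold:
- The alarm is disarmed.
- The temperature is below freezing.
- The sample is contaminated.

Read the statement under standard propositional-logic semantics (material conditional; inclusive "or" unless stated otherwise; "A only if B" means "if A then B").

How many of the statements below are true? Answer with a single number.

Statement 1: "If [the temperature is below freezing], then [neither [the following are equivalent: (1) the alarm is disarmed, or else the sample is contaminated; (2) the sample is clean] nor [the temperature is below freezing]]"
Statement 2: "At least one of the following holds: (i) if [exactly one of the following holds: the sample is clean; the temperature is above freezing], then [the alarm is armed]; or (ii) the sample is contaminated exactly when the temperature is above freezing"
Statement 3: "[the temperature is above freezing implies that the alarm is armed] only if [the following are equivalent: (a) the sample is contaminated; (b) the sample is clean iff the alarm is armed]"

Let M = "the temperature is below freezing" (T), H = "the alarm is armed" (F), W = "the sample is contaminated" (T).

Statement 1: Formalization: M → (((¬H ∨ W) ↔ ¬W) ↓ M)

¬H = ¬F = T
¬H ∨ W = T ∨ T = T
¬W = ¬T = F
(¬H ∨ W) ↔ ¬W = T ↔ F = F
((¬H ∨ W) ↔ ¬W) ↓ M = F ↓ T = F
M → (((¬H ∨ W) ↔ ¬W) ↓ M) = T → F = F
Thus Statement 1 is false.

Statement 2: Parsed as ((¬W ⊕ ¬M) → H) ∨ (W ↔ ¬M)

¬W = ¬T = F
¬M = ¬T = F
¬W ⊕ ¬M = F ⊕ F = F
(¬W ⊕ ¬M) → H = F → F = T
¬M = ¬T = F
W ↔ ¬M = T ↔ F = F
((¬W ⊕ ¬M) → H) ∨ (W ↔ ¬M) = T ∨ F = T
So Statement 2 is true.

Statement 3: Parsed as (¬M → H) → (W ↔ (¬W ↔ H))

¬M = ¬T = F
¬M → H = F → F = T
¬W = ¬T = F
¬W ↔ H = F ↔ F = T
W ↔ (¬W ↔ H) = T ↔ T = T
(¬M → H) → (W ↔ (¬W ↔ H)) = T → T = T
So Statement 3 is true.

True statements: 2 (Statement 2, Statement 3).

2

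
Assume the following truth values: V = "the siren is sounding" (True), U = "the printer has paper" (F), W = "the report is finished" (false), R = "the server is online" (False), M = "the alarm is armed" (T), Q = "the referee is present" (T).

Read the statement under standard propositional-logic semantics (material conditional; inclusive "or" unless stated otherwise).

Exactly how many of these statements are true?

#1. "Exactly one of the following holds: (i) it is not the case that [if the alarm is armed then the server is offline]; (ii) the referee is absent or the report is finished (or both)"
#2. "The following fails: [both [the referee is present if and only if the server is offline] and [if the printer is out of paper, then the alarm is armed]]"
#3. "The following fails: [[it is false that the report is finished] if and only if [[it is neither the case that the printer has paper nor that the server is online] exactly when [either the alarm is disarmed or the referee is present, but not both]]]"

#1: Formalization: ¬(M → ¬R) ⊕ (¬Q ∨ W)

¬R = ¬F = T
M → ¬R = T → T = T
¬(M → ¬R) = ¬T = F
¬Q = ¬T = F
¬Q ∨ W = F ∨ F = F
¬(M → ¬R) ⊕ (¬Q ∨ W) = F ⊕ F = F
Thus #1 is false.

#2: In symbols: ¬((Q ↔ ¬R) ∧ (¬U → M))

¬R = ¬F = T
Q ↔ ¬R = T ↔ T = T
¬U = ¬F = T
¬U → M = T → T = T
(Q ↔ ¬R) ∧ (¬U → M) = T ∧ T = T
¬((Q ↔ ¬R) ∧ (¬U → M)) = ¬T = F
So #2 is false.

#3: In symbols: ¬(¬W ↔ ((U ↓ R) ↔ (¬M ⊕ Q)))

¬W = ¬F = T
U ↓ R = F ↓ F = T
¬M = ¬T = F
¬M ⊕ Q = F ⊕ T = T
(U ↓ R) ↔ (¬M ⊕ Q) = T ↔ T = T
¬W ↔ ((U ↓ R) ↔ (¬M ⊕ Q)) = T ↔ T = T
¬(¬W ↔ ((U ↓ R) ↔ (¬M ⊕ Q))) = ¬T = F
So #3 is false.

Count: 0.

0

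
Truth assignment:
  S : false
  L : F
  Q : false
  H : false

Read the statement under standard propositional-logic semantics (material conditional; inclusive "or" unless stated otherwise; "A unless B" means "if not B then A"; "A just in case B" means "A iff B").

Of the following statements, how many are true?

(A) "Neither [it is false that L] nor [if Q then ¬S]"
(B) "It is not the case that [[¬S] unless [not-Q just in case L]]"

(A): Formalization: ~L nor (Q -> ~S)

~L = ~F = T
~S = ~F = T
Q -> ~S = F -> T = T
~L nor (Q -> ~S) = T nor T = F
Thus (A) is false.

(B): In symbols: ~(~S | (~Q <-> L))

~S = ~F = T
~Q = ~F = T
~Q <-> L = T <-> F = F
~S | (~Q <-> L) = T | F = T
~(~S | (~Q <-> L)) = ~T = F
Hence (B) is false.

True statements: 0 (none).

0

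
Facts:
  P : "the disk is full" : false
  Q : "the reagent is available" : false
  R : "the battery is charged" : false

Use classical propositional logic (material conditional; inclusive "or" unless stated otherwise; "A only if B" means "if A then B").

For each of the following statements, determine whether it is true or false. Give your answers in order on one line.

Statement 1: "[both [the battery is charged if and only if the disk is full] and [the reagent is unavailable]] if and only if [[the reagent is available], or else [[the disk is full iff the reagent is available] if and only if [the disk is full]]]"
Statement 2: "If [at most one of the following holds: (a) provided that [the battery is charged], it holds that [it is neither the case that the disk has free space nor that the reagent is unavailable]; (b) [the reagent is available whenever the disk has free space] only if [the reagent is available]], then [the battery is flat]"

Statement 1: Parsed as ((R ↔ P) ∧ ¬Q) ↔ (Q ∨ ((P ↔ Q) ↔ P))

R ↔ P = F ↔ F = T
¬Q = ¬F = T
(R ↔ P) ∧ ¬Q = T ∧ T = T
P ↔ Q = F ↔ F = T
(P ↔ Q) ↔ P = T ↔ F = F
Q ∨ ((P ↔ Q) ↔ P) = F ∨ F = F
((R ↔ P) ∧ ¬Q) ↔ (Q ∨ ((P ↔ Q) ↔ P)) = T ↔ F = F
Hence Statement 1 is false.

Statement 2: Parsed as ((R → (¬P ↓ ¬Q)) ↑ ((¬P → Q) → Q)) → ¬R

¬P = ¬F = T
¬Q = ¬F = T
¬P ↓ ¬Q = T ↓ T = F
R → (¬P ↓ ¬Q) = F → F = T
¬P = ¬F = T
¬P → Q = T → F = F
(¬P → Q) → Q = F → F = T
(R → (¬P ↓ ¬Q)) ↑ ((¬P → Q) → Q) = T ↑ T = F
¬R = ¬F = T
((R → (¬P ↓ ¬Q)) ↑ ((¬P → Q) → Q)) → ¬R = F → T = T
Hence Statement 2 is true.

Statement 1 F, Statement 2 T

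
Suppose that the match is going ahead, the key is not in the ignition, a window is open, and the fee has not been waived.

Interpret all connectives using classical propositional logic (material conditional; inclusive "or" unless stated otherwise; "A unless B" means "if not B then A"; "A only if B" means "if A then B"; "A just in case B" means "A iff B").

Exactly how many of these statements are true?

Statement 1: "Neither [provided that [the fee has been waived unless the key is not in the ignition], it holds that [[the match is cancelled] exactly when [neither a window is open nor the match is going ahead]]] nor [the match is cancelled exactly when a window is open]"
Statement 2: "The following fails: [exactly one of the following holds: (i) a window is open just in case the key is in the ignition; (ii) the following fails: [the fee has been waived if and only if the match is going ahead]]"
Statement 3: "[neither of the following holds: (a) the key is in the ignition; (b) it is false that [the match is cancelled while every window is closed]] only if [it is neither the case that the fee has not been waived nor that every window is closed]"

1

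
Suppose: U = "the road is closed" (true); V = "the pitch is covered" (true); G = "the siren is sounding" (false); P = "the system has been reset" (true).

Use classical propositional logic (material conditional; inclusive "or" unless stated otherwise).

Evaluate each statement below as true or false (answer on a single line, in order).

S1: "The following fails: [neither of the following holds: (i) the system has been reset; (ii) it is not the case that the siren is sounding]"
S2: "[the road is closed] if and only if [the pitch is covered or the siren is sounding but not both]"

S1 true, S2 true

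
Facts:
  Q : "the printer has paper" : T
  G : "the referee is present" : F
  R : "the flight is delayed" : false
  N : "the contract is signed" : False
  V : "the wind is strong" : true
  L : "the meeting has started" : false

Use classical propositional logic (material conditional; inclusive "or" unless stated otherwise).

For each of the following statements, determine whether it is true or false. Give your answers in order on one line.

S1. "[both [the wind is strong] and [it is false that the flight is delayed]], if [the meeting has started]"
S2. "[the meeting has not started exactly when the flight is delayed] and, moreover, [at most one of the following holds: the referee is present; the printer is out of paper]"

S1: In symbols: L -> (V & ~R)

~R = ~F = T
V & ~R = T & T = T
L -> (V & ~R) = F -> T = T
So S1 is true.

S2: This is (~L <-> R) & (G nand ~Q).

~L = ~F = T
~L <-> R = T <-> F = F
~Q = ~T = F
G nand ~Q = F nand F = T
(~L <-> R) & (G nand ~Q) = F & T = F
Hence S2 is false.

S1 T, S2 F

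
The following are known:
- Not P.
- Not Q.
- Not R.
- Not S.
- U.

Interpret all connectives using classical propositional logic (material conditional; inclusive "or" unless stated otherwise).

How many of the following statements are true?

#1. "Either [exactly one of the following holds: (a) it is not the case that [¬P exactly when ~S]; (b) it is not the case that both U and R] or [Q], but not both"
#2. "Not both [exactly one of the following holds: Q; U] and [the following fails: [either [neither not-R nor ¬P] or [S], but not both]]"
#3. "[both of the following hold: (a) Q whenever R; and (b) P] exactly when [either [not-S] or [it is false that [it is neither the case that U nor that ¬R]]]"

1

#1: This is (¬(¬P ↔ ¬S) ⊕ (U ↑ R)) ⊕ Q.

¬P = ¬F = T
¬S = ¬F = T
¬P ↔ ¬S = T ↔ T = T
¬(¬P ↔ ¬S) = ¬T = F
U ↑ R = T ↑ F = T
¬(¬P ↔ ¬S) ⊕ (U ↑ R) = F ⊕ T = T
(¬(¬P ↔ ¬S) ⊕ (U ↑ R)) ⊕ Q = T ⊕ F = T
Hence #1 is true.

#2: In symbols: (Q ⊕ U) ↑ ¬((¬R ↓ ¬P) ⊕ S)

Q ⊕ U = F ⊕ T = T
¬R = ¬F = T
¬P = ¬F = T
¬R ↓ ¬P = T ↓ T = F
(¬R ↓ ¬P) ⊕ S = F ⊕ F = F
¬((¬R ↓ ¬P) ⊕ S) = ¬F = T
(Q ⊕ U) ↑ ¬((¬R ↓ ¬P) ⊕ S) = T ↑ T = F
So #2 is false.

#3: In symbols: ((R → Q) ∧ P) ↔ (¬S ∨ ¬(U ↓ ¬R))

R → Q = F → F = T
(R → Q) ∧ P = T ∧ F = F
¬S = ¬F = T
¬R = ¬F = T
U ↓ ¬R = T ↓ T = F
¬(U ↓ ¬R) = ¬F = T
¬S ∨ ¬(U ↓ ¬R) = T ∨ T = T
((R → Q) ∧ P) ↔ (¬S ∨ ¬(U ↓ ¬R)) = F ↔ T = F
So #3 is false.

Count: 1.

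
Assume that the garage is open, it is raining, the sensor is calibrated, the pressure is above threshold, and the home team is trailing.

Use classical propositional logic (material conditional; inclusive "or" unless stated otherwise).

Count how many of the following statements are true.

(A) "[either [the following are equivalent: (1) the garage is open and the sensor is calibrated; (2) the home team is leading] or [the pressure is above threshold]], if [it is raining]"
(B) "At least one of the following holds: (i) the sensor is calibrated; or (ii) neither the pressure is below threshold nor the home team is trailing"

Let G = "it is raining" (T), S = "the garage is closed" (F), R = "the sensor is calibrated" (T), H = "the home team is leading" (F), N = "the pressure is above threshold" (T).

(A): Parsed as G → (((¬S ∧ R) ↔ H) ∨ N)

¬S = ¬F = T
¬S ∧ R = T ∧ T = T
(¬S ∧ R) ↔ H = T ↔ F = F
((¬S ∧ R) ↔ H) ∨ N = F ∨ T = T
G → (((¬S ∧ R) ↔ H) ∨ N) = T → T = T
Hence (A) is true.

(B): Formalization: R ∨ (¬N ↓ ¬H)

¬N = ¬T = F
¬H = ¬F = T
¬N ↓ ¬H = F ↓ T = F
R ∨ (¬N ↓ ¬H) = T ∨ F = T
Thus (B) is true.

Count: 2.

2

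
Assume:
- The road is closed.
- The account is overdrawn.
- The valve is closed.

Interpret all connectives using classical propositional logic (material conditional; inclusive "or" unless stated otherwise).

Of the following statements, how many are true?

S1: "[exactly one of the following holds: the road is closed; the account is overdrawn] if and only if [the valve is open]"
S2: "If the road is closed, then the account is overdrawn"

2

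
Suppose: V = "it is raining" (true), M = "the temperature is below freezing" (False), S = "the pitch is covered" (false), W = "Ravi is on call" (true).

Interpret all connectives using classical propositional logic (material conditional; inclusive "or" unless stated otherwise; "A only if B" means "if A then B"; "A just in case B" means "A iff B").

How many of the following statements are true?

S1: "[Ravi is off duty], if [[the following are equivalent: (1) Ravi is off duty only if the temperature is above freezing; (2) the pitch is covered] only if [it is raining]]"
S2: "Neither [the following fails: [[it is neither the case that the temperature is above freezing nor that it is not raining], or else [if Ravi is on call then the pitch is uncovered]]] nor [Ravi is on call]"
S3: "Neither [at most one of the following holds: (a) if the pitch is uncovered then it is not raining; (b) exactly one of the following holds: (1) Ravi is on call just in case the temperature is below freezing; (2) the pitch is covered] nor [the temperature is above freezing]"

S1: This is (((~W -> ~M) <-> S) -> V) -> ~W.

~W = ~T = F
~M = ~F = T
~W -> ~M = F -> T = T
(~W -> ~M) <-> S = T <-> F = F
((~W -> ~M) <-> S) -> V = F -> T = T
~W = ~T = F
(((~W -> ~M) <-> S) -> V) -> ~W = T -> F = F
Thus S1 is false.

S2: In symbols: ~((~M nor ~V) | (W -> ~S)) nor W

~M = ~F = T
~V = ~T = F
~M nor ~V = T nor F = F
~S = ~F = T
W -> ~S = T -> T = T
(~M nor ~V) | (W -> ~S) = F | T = T
~((~M nor ~V) | (W -> ~S)) = ~T = F
~((~M nor ~V) | (W -> ~S)) nor W = F nor T = F
Hence S2 is false.

S3: Formalization: ((~S -> ~V) nand ((W <-> M) xor S)) nor ~M

~S = ~F = T
~V = ~T = F
~S -> ~V = T -> F = F
W <-> M = T <-> F = F
(W <-> M) xor S = F xor F = F
(~S -> ~V) nand ((W <-> M) xor S) = F nand F = T
~M = ~F = T
((~S -> ~V) nand ((W <-> M) xor S)) nor ~M = T nor T = F
Thus S3 is false.

True statements: 0 (none).

0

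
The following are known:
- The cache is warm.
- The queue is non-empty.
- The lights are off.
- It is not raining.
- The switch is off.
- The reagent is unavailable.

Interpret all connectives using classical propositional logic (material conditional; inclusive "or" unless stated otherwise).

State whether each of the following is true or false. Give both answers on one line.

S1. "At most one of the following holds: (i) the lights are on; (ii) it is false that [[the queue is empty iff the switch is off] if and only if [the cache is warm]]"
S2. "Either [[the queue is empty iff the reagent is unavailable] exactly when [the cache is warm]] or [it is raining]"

S1 true; S2 false

Let H = "the lights are on" (F), R = "the queue is empty" (F), S = "the switch is on" (F), K = "the cache is warm" (T), L = "the reagent is available" (F), M = "it is raining" (F).

S1: In symbols: H ↑ ¬((R ↔ ¬S) ↔ K)

¬S = ¬F = T
R ↔ ¬S = F ↔ T = F
(R ↔ ¬S) ↔ K = F ↔ T = F
¬((R ↔ ¬S) ↔ K) = ¬F = T
H ↑ ¬((R ↔ ¬S) ↔ K) = F ↑ T = T
Thus S1 is true.

S2: In symbols: ((R ↔ ¬L) ↔ K) ∨ M

¬L = ¬F = T
R ↔ ¬L = F ↔ T = F
(R ↔ ¬L) ↔ K = F ↔ T = F
((R ↔ ¬L) ↔ K) ∨ M = F ∨ F = F
So S2 is false.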